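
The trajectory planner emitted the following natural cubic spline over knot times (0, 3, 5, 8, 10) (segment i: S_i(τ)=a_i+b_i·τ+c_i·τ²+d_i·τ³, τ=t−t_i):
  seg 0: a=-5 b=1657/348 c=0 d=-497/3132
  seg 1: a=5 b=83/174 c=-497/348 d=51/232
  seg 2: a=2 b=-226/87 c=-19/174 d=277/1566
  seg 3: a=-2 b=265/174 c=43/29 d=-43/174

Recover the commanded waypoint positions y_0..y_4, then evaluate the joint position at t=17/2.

y_0 = S_0(0) = a_0 = -5
y_1 = S_1(0) = a_1 = 5
y_2 = S_2(0) = a_2 = 2
y_3 = S_3(0) = a_3 = -2
y_4 = S_3(2) = 5
t_q=17/2 is in segment 3 (τ=1/2); S_3(τ)=-417/464

y_0=-5 y_1=5 y_2=2 y_3=-2 y_4=5
S(17/2) = -417/464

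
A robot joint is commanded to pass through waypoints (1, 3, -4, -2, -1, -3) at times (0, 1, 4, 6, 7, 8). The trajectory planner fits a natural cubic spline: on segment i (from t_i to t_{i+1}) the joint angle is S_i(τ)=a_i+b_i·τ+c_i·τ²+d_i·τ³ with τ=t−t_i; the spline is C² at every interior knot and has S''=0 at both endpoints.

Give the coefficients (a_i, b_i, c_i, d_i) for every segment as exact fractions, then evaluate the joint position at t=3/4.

  seg 0: a=1 b=12448/4515 c=0 d=-3418/4515
  seg 1: a=3 b=2194/4515 c=-3418/1505 d=6011/13545
  seg 2: a=-4 b=-5231/4515 c=2593/1505 d=-1453/4515
  seg 3: a=-2 b=1207/645 c=-313/1505 d=-599/903
  seg 4: a=-1 b=-2414/4515 c=-3308/1505 d=3308/4515
S(3/4) = 18909/6880

Δ: Δ0=2, Δ1=-7/3, Δ2=1, Δ3=1, Δ4=-2
row 1: diag=8, rhs=-26; c'=3/8, d'=-13/4
row 2: denom=10−3·3/8=71/8; d'=(20−3·-13/4)/(71/8)=238/71
row 3: denom=6−2·16/71=394/71; d'=(0−2·238/71)/(394/71)=-238/197
row 4: denom=4−1·71/394=1505/394; d'=(-18−1·-238/197)/(1505/394)=-6616/1505
back: M4=-6616/1505
back: M3=-238/197−71/394·-6616/1505=-626/1505
back: M2=238/71−16/71·-626/1505=5186/1505
back: M1=-13/4−3/8·5186/1505=-6836/1505
M: M0=0, M1=-6836/1505, M2=5186/1505, M3=-626/1505, M4=-6616/1505, M5=0
seg 0: a=1, c=M0/2=0, d=(M1−M0)/(6·1)=-3418/4515, b=Δ0−h0·(2M0+M1)/6=12448/4515
seg 1: a=3, c=M1/2=-3418/1505, d=(M2−M1)/(6·3)=6011/13545, b=Δ1−h1·(2M1+M2)/6=2194/4515
seg 2: a=-4, c=M2/2=2593/1505, d=(M3−M2)/(6·2)=-1453/4515, b=Δ2−h2·(2M2+M3)/6=-5231/4515
seg 3: a=-2, c=M3/2=-313/1505, d=(M4−M3)/(6·1)=-599/903, b=Δ3−h3·(2M3+M4)/6=1207/645
seg 4: a=-1, c=M4/2=-3308/1505, d=(M5−M4)/(6·1)=3308/4515, b=Δ4−h4·(2M4+M5)/6=-2414/4515
t_q=3/4 → seg 0, τ=3/4; S=1+12448/4515·τ+0·τ²+-3418/4515·τ³=18909/6880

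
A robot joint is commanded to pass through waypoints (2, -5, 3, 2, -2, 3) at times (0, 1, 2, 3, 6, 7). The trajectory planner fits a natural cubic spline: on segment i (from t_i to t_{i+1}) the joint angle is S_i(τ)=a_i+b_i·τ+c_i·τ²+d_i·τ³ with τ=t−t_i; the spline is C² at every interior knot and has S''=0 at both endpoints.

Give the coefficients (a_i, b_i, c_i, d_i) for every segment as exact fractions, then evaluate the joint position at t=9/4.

  seg 0: a=2 b=-27613/2379 c=0 d=10960/2379
  seg 1: a=-5 b=5267/2379 c=10960/793 d=-19115/2379
  seg 2: a=3 b=13682/2379 c=-8155/793 d=8404/2379
  seg 3: a=2 b=-772/183 c=249/793 d=1541/7137
  seg 4: a=-2 b=8315/2379 c=1790/793 d=-1790/2379
S(9/4) = 12213/3172

Δ: Δ0=-7, Δ1=8, Δ2=-1, Δ3=-4/3, Δ4=5
row 1: diag=4, rhs=90; c'=1/4, d'=45/2
row 2: denom=4−1·1/4=15/4; d'=(-54−1·45/2)/(15/4)=-102/5
row 3: denom=8−1·4/15=116/15; d'=(-2−1·-102/5)/(116/15)=69/29
row 4: denom=8−3·45/116=793/116; d'=(38−3·69/29)/(793/116)=3580/793
back: M4=3580/793
back: M3=69/29−45/116·3580/793=498/793
back: M2=-102/5−4/15·498/793=-16310/793
back: M1=45/2−1/4·-16310/793=21920/793
M: M0=0, M1=21920/793, M2=-16310/793, M3=498/793, M4=3580/793, M5=0
seg 0: a=2, c=M0/2=0, d=(M1−M0)/(6·1)=10960/2379, b=Δ0−h0·(2M0+M1)/6=-27613/2379
seg 1: a=-5, c=M1/2=10960/793, d=(M2−M1)/(6·1)=-19115/2379, b=Δ1−h1·(2M1+M2)/6=5267/2379
seg 2: a=3, c=M2/2=-8155/793, d=(M3−M2)/(6·1)=8404/2379, b=Δ2−h2·(2M2+M3)/6=13682/2379
seg 3: a=2, c=M3/2=249/793, d=(M4−M3)/(6·3)=1541/7137, b=Δ3−h3·(2M3+M4)/6=-772/183
seg 4: a=-2, c=M4/2=1790/793, d=(M5−M4)/(6·1)=-1790/2379, b=Δ4−h4·(2M4+M5)/6=8315/2379
t_q=9/4 → seg 2, τ=1/4; S=3+13682/2379·τ+-8155/793·τ²+8404/2379·τ³=12213/3172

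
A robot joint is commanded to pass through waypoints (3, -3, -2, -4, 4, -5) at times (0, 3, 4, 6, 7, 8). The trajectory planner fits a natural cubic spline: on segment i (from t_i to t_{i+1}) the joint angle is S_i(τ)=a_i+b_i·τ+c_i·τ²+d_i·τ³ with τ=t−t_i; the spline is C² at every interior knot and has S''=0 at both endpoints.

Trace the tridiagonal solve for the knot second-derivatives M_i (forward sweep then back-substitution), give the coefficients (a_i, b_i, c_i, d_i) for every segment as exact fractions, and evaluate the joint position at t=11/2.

Δ: Δ0=-2, Δ1=1, Δ2=-1, Δ3=8, Δ4=-9
row 1: diag=8, rhs=18; c'=1/8, d'=9/4
row 2: denom=6−1·1/8=47/8; d'=(-12−1·9/4)/(47/8)=-114/47
row 3: denom=6−2·16/47=250/47; d'=(54−2·-114/47)/(250/47)=1383/125
row 4: denom=4−1·47/250=953/250; d'=(-102−1·1383/125)/(953/250)=-28266/953
back: M4=-28266/953
back: M3=1383/125−47/250·-28266/953=15858/953
back: M2=-114/47−16/47·15858/953=-7710/953
back: M1=9/4−1/8·-7710/953=3108/953
M: M0=0, M1=3108/953, M2=-7710/953, M3=15858/953, M4=-28266/953, M5=0
seg 0: a=3, c=M0/2=0, d=(M1−M0)/(6·3)=518/2859, b=Δ0−h0·(2M0+M1)/6=-3460/953
seg 1: a=-3, c=M1/2=1554/953, d=(M2−M1)/(6·1)=-1803/953, b=Δ1−h1·(2M1+M2)/6=1202/953
seg 2: a=-2, c=M2/2=-3855/953, d=(M3−M2)/(6·2)=1964/953, b=Δ2−h2·(2M2+M3)/6=-1099/953
seg 3: a=-4, c=M3/2=7929/953, d=(M4−M3)/(6·1)=-7354/953, b=Δ3−h3·(2M3+M4)/6=7049/953
seg 4: a=4, c=M4/2=-14133/953, d=(M5−M4)/(6·1)=4711/953, b=Δ4−h4·(2M4+M5)/6=845/953
t_q=11/2 → seg 2, τ=3/2; S=-2+-1099/953·τ+-3855/953·τ²+1964/953·τ³=-22399/3812

  seg 0: a=3 b=-3460/953 c=0 d=518/2859
  seg 1: a=-3 b=1202/953 c=1554/953 d=-1803/953
  seg 2: a=-2 b=-1099/953 c=-3855/953 d=1964/953
  seg 3: a=-4 b=7049/953 c=7929/953 d=-7354/953
  seg 4: a=4 b=845/953 c=-14133/953 d=4711/953
S(11/2) = -22399/3812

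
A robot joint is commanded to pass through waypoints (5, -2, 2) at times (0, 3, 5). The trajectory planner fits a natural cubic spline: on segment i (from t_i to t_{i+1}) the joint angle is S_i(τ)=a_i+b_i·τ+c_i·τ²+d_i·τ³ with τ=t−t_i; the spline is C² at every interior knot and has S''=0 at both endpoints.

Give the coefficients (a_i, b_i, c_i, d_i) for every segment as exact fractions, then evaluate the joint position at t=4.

Δ: Δ0=-7/3, Δ1=2
row 1: diag=10, rhs=26; c'=1/5, d'=13/5
back: M1=13/5
M: M0=0, M1=13/5, M2=0
seg 0: a=5, c=M0/2=0, d=(M1−M0)/(6·3)=13/90, b=Δ0−h0·(2M0+M1)/6=-109/30
seg 1: a=-2, c=M1/2=13/10, d=(M2−M1)/(6·2)=-13/60, b=Δ1−h1·(2M1+M2)/6=4/15
t_q=4 → seg 1, τ=1; S=-2+4/15·τ+13/10·τ²+-13/60·τ³=-13/20

  seg 0: a=5 b=-109/30 c=0 d=13/90
  seg 1: a=-2 b=4/15 c=13/10 d=-13/60
S(4) = -13/20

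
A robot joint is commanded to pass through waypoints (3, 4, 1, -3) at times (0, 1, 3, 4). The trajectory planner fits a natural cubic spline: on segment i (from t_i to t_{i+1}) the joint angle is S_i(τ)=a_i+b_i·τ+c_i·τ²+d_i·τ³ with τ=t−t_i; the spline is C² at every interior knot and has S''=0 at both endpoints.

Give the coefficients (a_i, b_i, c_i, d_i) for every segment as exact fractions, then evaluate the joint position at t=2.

  seg 0: a=3 b=21/16 c=0 d=-5/16
  seg 1: a=4 b=3/8 c=-15/16 d=0
  seg 2: a=1 b=-27/8 c=-15/16 d=5/16
S(2) = 55/16

Δ: Δ0=1, Δ1=-3/2, Δ2=-4
row 1: diag=6, rhs=-15; c'=1/3, d'=-5/2
row 2: denom=6−2·1/3=16/3; d'=(-15−2·-5/2)/(16/3)=-15/8
back: M2=-15/8
back: M1=-5/2−1/3·-15/8=-15/8
M: M0=0, M1=-15/8, M2=-15/8, M3=0
seg 0: a=3, c=M0/2=0, d=(M1−M0)/(6·1)=-5/16, b=Δ0−h0·(2M0+M1)/6=21/16
seg 1: a=4, c=M1/2=-15/16, d=(M2−M1)/(6·2)=0, b=Δ1−h1·(2M1+M2)/6=3/8
seg 2: a=1, c=M2/2=-15/16, d=(M3−M2)/(6·1)=5/16, b=Δ2−h2·(2M2+M3)/6=-27/8
t_q=2 → seg 1, τ=1; S=4+3/8·τ+-15/16·τ²+0·τ³=55/16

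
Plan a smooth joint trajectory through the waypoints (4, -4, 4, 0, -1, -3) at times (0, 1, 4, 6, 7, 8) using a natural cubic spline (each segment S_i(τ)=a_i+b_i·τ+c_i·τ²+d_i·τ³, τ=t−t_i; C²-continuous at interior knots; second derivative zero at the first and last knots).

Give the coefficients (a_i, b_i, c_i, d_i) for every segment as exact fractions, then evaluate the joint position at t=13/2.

  seg 0: a=4 b=-44024/4515 c=0 d=7904/4515
  seg 1: a=-4 b=-20312/4515 c=7904/1505 d=-12928/13545
  seg 2: a=4 b=5608/4515 c=-5024/1505 d=7753/9030
  seg 3: a=0 b=-1166/645 c=2729/1505 d=-908/903
  seg 4: a=-1 b=-5408/4515 c=-1811/1505 d=1811/4515
S(13/2) = -3469/6020

Δ: Δ0=-8, Δ1=8/3, Δ2=-2, Δ3=-1, Δ4=-2
row 1: diag=8, rhs=64; c'=3/8, d'=8
row 2: denom=10−3·3/8=71/8; d'=(-28−3·8)/(71/8)=-416/71
row 3: denom=6−2·16/71=394/71; d'=(6−2·-416/71)/(394/71)=629/197
row 4: denom=4−1·71/394=1505/394; d'=(-6−1·629/197)/(1505/394)=-3622/1505
back: M4=-3622/1505
back: M3=629/197−71/394·-3622/1505=5458/1505
back: M2=-416/71−16/71·5458/1505=-10048/1505
back: M1=8−3/8·-10048/1505=15808/1505
M: M0=0, M1=15808/1505, M2=-10048/1505, M3=5458/1505, M4=-3622/1505, M5=0
seg 0: a=4, c=M0/2=0, d=(M1−M0)/(6·1)=7904/4515, b=Δ0−h0·(2M0+M1)/6=-44024/4515
seg 1: a=-4, c=M1/2=7904/1505, d=(M2−M1)/(6·3)=-12928/13545, b=Δ1−h1·(2M1+M2)/6=-20312/4515
seg 2: a=4, c=M2/2=-5024/1505, d=(M3−M2)/(6·2)=7753/9030, b=Δ2−h2·(2M2+M3)/6=5608/4515
seg 3: a=0, c=M3/2=2729/1505, d=(M4−M3)/(6·1)=-908/903, b=Δ3−h3·(2M3+M4)/6=-1166/645
seg 4: a=-1, c=M4/2=-1811/1505, d=(M5−M4)/(6·1)=1811/4515, b=Δ4−h4·(2M4+M5)/6=-5408/4515
t_q=13/2 → seg 3, τ=1/2; S=0+-1166/645·τ+2729/1505·τ²+-908/903·τ³=-3469/6020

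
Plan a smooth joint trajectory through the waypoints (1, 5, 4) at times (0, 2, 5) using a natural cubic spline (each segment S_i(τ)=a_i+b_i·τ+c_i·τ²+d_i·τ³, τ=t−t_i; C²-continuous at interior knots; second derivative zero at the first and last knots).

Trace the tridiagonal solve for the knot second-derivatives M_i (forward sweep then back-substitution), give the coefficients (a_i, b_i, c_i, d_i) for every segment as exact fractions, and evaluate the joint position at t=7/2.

Δ: Δ0=2, Δ1=-1/3
row 1: diag=10, rhs=-14; c'=3/10, d'=-7/5
back: M1=-7/5
M: M0=0, M1=-7/5, M2=0
seg 0: a=1, c=M0/2=0, d=(M1−M0)/(6·2)=-7/60, b=Δ0−h0·(2M0+M1)/6=37/15
seg 1: a=5, c=M1/2=-7/10, d=(M2−M1)/(6·3)=7/90, b=Δ1−h1·(2M1+M2)/6=16/15
t_q=7/2 → seg 1, τ=3/2; S=5+16/15·τ+-7/10·τ²+7/90·τ³=423/80

  seg 0: a=1 b=37/15 c=0 d=-7/60
  seg 1: a=5 b=16/15 c=-7/10 d=7/90
S(7/2) = 423/80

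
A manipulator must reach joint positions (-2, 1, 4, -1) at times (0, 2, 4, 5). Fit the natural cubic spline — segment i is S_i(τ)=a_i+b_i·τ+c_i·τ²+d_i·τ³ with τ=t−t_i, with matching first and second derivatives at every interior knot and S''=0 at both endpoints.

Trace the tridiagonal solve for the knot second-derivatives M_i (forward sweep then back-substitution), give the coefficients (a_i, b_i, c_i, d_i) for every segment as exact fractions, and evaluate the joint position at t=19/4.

Δ: Δ0=3/2, Δ1=3/2, Δ2=-5
row 1: diag=8, rhs=0; c'=1/4, d'=0
row 2: denom=6−2·1/4=11/2; d'=(-39−2·0)/(11/2)=-78/11
back: M2=-78/11
back: M1=0−1/4·-78/11=39/22
M: M0=0, M1=39/22, M2=-78/11, M3=0
seg 0: a=-2, c=M0/2=0, d=(M1−M0)/(6·2)=13/88, b=Δ0−h0·(2M0+M1)/6=10/11
seg 1: a=1, c=M1/2=39/44, d=(M2−M1)/(6·2)=-65/88, b=Δ1−h1·(2M1+M2)/6=59/22
seg 2: a=4, c=M2/2=-39/11, d=(M3−M2)/(6·1)=13/11, b=Δ2−h2·(2M2+M3)/6=-29/11
t_q=19/4 → seg 2, τ=3/4; S=4+-29/11·τ+-39/11·τ²+13/11·τ³=371/704

  seg 0: a=-2 b=10/11 c=0 d=13/88
  seg 1: a=1 b=59/22 c=39/44 d=-65/88
  seg 2: a=4 b=-29/11 c=-39/11 d=13/11
S(19/4) = 371/704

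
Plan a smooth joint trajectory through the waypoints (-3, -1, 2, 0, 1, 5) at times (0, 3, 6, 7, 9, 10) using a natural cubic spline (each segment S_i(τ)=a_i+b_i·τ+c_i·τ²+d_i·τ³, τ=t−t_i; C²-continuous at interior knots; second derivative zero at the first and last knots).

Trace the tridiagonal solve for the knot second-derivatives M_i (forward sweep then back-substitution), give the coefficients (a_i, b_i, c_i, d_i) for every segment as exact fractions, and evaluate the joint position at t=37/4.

  seg 0: a=-3 b=311/1356 c=0 d=593/12204
  seg 1: a=-1 b=1045/678 c=593/1356 d=-2513/12204
  seg 2: a=2 b=-1891/1356 c=-160/113 d=1099/1356
  seg 3: a=0 b=-1217/678 c=459/452 d=179/2712
  seg 4: a=1 b=1037/339 c=319/226 d=-319/678
S(37/4) = 26695/14464

Δ: Δ0=2/3, Δ1=1, Δ2=-2, Δ3=1/2, Δ4=4
row 1: diag=12, rhs=2; c'=1/4, d'=1/6
row 2: denom=8−3·1/4=29/4; d'=(-18−3·1/6)/(29/4)=-74/29
row 3: denom=6−1·4/29=170/29; d'=(15−1·-74/29)/(170/29)=509/170
row 4: denom=6−2·29/85=452/85; d'=(21−2·509/170)/(452/85)=319/113
back: M4=319/113
back: M3=509/170−29/85·319/113=459/226
back: M2=-74/29−4/29·459/226=-320/113
back: M1=1/6−1/4·-320/113=593/678
M: M0=0, M1=593/678, M2=-320/113, M3=459/226, M4=319/113, M5=0
seg 0: a=-3, c=M0/2=0, d=(M1−M0)/(6·3)=593/12204, b=Δ0−h0·(2M0+M1)/6=311/1356
seg 1: a=-1, c=M1/2=593/1356, d=(M2−M1)/(6·3)=-2513/12204, b=Δ1−h1·(2M1+M2)/6=1045/678
seg 2: a=2, c=M2/2=-160/113, d=(M3−M2)/(6·1)=1099/1356, b=Δ2−h2·(2M2+M3)/6=-1891/1356
seg 3: a=0, c=M3/2=459/452, d=(M4−M3)/(6·2)=179/2712, b=Δ3−h3·(2M3+M4)/6=-1217/678
seg 4: a=1, c=M4/2=319/226, d=(M5−M4)/(6·1)=-319/678, b=Δ4−h4·(2M4+M5)/6=1037/339
t_q=37/4 → seg 4, τ=1/4; S=1+1037/339·τ+319/226·τ²+-319/678·τ³=26695/14464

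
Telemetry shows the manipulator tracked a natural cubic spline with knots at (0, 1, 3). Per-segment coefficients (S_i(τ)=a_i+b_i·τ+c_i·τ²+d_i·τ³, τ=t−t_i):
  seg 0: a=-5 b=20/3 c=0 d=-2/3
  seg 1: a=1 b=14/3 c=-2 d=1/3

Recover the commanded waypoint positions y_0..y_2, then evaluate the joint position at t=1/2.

y_0 = S_0(0) = a_0 = -5
y_1 = S_1(0) = a_1 = 1
y_2 = S_1(2) = 5
t_q=1/2 is in segment 0 (τ=1/2); S_0(τ)=-7/4

y_0=-5 y_1=1 y_2=5
S(1/2) = -7/4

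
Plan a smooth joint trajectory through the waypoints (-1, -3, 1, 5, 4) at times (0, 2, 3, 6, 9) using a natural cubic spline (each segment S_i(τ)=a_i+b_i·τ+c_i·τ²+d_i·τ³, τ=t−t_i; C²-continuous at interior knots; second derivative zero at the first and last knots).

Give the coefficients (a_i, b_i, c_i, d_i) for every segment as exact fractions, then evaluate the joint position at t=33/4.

  seg 0: a=-1 b=-239/85 c=0 d=77/170
  seg 1: a=-3 b=223/85 c=231/85 d=-114/85
  seg 2: a=1 b=343/85 c=-111/85 d=62/459
  seg 3: a=5 b=-13/85 c=-23/255 d=23/2295
S(33/4) = 4693/1088

Δ: Δ0=-1, Δ1=4, Δ2=4/3, Δ3=-1/3
row 1: diag=6, rhs=30; c'=1/6, d'=5
row 2: denom=8−1·1/6=47/6; d'=(-16−1·5)/(47/6)=-126/47
row 3: denom=12−3·18/47=510/47; d'=(-10−3·-126/47)/(510/47)=-46/255
back: M3=-46/255
back: M2=-126/47−18/47·-46/255=-222/85
back: M1=5−1/6·-222/85=462/85
M: M0=0, M1=462/85, M2=-222/85, M3=-46/255, M4=0
seg 0: a=-1, c=M0/2=0, d=(M1−M0)/(6·2)=77/170, b=Δ0−h0·(2M0+M1)/6=-239/85
seg 1: a=-3, c=M1/2=231/85, d=(M2−M1)/(6·1)=-114/85, b=Δ1−h1·(2M1+M2)/6=223/85
seg 2: a=1, c=M2/2=-111/85, d=(M3−M2)/(6·3)=62/459, b=Δ2−h2·(2M2+M3)/6=343/85
seg 3: a=5, c=M3/2=-23/255, d=(M4−M3)/(6·3)=23/2295, b=Δ3−h3·(2M3+M4)/6=-13/85
t_q=33/4 → seg 3, τ=9/4; S=5+-13/85·τ+-23/255·τ²+23/2295·τ³=4693/1088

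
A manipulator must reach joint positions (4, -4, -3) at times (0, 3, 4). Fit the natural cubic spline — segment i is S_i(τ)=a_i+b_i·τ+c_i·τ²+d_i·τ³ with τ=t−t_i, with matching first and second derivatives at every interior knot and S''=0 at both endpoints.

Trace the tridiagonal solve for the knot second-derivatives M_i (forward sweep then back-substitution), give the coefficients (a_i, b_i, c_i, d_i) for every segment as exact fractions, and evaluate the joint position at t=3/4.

Δ: Δ0=-8/3, Δ1=1
row 1: diag=8, rhs=22; c'=1/8, d'=11/4
back: M1=11/4
M: M0=0, M1=11/4, M2=0
seg 0: a=4, c=M0/2=0, d=(M1−M0)/(6·3)=11/72, b=Δ0−h0·(2M0+M1)/6=-97/24
seg 1: a=-4, c=M1/2=11/8, d=(M2−M1)/(6·1)=-11/24, b=Δ1−h1·(2M1+M2)/6=1/12
t_q=3/4 → seg 0, τ=3/4; S=4+-97/24·τ+0·τ²+11/72·τ³=529/512

  seg 0: a=4 b=-97/24 c=0 d=11/72
  seg 1: a=-4 b=1/12 c=11/8 d=-11/24
S(3/4) = 529/512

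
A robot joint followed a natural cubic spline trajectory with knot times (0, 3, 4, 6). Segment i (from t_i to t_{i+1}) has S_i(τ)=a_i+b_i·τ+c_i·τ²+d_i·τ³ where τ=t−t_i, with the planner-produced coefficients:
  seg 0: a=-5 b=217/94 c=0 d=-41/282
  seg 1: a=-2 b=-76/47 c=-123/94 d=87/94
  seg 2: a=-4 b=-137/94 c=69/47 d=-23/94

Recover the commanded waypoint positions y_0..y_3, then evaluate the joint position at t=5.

y_0=-5 y_1=-2 y_2=-4 y_3=-3
S(5) = -199/47

y_0 = S_0(0) = a_0 = -5
y_1 = S_1(0) = a_1 = -2
y_2 = S_2(0) = a_2 = -4
y_3 = S_2(2) = -3
t_q=5 is in segment 2 (τ=1); S_2(τ)=-199/47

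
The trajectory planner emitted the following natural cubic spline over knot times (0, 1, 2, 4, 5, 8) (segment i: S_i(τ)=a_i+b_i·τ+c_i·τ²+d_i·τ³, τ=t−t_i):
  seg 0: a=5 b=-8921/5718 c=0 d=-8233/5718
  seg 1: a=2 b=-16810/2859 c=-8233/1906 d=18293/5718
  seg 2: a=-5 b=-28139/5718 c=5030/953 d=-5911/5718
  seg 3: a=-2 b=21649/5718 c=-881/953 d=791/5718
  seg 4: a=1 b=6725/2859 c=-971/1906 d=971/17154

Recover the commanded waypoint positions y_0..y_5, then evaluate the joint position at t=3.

y_0=5 y_1=2 y_2=-5 y_3=-2 y_4=1 y_5=5
S(3) = -5410/953

y_0 = S_0(0) = a_0 = 5
y_1 = S_1(0) = a_1 = 2
y_2 = S_2(0) = a_2 = -5
y_3 = S_3(0) = a_3 = -2
y_4 = S_4(0) = a_4 = 1
y_5 = S_4(3) = 5
t_q=3 is in segment 2 (τ=1); S_2(τ)=-5410/953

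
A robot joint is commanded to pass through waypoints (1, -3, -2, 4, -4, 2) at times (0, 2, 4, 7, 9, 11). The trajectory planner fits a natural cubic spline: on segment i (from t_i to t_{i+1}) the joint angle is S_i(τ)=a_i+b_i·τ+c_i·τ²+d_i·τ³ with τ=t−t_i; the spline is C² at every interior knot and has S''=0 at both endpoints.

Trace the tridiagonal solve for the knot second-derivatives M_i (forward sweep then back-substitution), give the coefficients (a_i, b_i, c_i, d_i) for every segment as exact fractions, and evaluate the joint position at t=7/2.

  seg 0: a=1 b=-158/65 c=0 d=7/65
  seg 1: a=-3 b=-74/65 c=42/65 d=9/104
  seg 2: a=-2 b=323/130 c=303/260 d=-23/52
  seg 3: a=4 b=-641/260 c=-183/65 d=213/208
  seg 4: a=-4 b=-187/130 c=1731/520 d=-577/1040
S(7/2) = -12321/4160

Δ: Δ0=-2, Δ1=1/2, Δ2=2, Δ3=-4, Δ4=3
row 1: diag=8, rhs=15; c'=1/4, d'=15/8
row 2: denom=10−2·1/4=19/2; d'=(9−2·15/8)/(19/2)=21/38
row 3: denom=10−3·6/19=172/19; d'=(-36−3·21/38)/(172/19)=-1431/344
row 4: denom=8−2·19/86=325/43; d'=(42−2·-1431/344)/(325/43)=1731/260
back: M4=1731/260
back: M3=-1431/344−19/86·1731/260=-366/65
back: M2=21/38−6/19·-366/65=303/130
back: M1=15/8−1/4·303/130=84/65
M: M0=0, M1=84/65, M2=303/130, M3=-366/65, M4=1731/260, M5=0
seg 0: a=1, c=M0/2=0, d=(M1−M0)/(6·2)=7/65, b=Δ0−h0·(2M0+M1)/6=-158/65
seg 1: a=-3, c=M1/2=42/65, d=(M2−M1)/(6·2)=9/104, b=Δ1−h1·(2M1+M2)/6=-74/65
seg 2: a=-2, c=M2/2=303/260, d=(M3−M2)/(6·3)=-23/52, b=Δ2−h2·(2M2+M3)/6=323/130
seg 3: a=4, c=M3/2=-183/65, d=(M4−M3)/(6·2)=213/208, b=Δ3−h3·(2M3+M4)/6=-641/260
seg 4: a=-4, c=M4/2=1731/520, d=(M5−M4)/(6·2)=-577/1040, b=Δ4−h4·(2M4+M5)/6=-187/130
t_q=7/2 → seg 1, τ=3/2; S=-3+-74/65·τ+42/65·τ²+9/104·τ³=-12321/4160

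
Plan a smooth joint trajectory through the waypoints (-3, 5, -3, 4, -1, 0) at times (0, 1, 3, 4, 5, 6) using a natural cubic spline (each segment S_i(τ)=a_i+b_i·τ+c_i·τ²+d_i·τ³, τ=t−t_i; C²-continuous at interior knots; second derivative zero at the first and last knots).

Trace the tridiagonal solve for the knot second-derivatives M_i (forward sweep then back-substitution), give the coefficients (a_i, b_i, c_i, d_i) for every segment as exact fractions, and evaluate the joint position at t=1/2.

  seg 0: a=-3 b=853/76 c=0 d=-245/76
  seg 1: a=5 b=59/38 c=-735/76 d=131/38
  seg 2: a=-3 b=161/38 c=837/76 d=-33/4
  seg 3: a=4 b=115/76 c=-261/19 d=549/76
  seg 4: a=-1 b=-163/38 c=603/76 d=-201/76
S(1/2) = 1343/608

Δ: Δ0=8, Δ1=-4, Δ2=7, Δ3=-5, Δ4=1
row 1: diag=6, rhs=-72; c'=1/3, d'=-12
row 2: denom=6−2·1/3=16/3; d'=(66−2·-12)/(16/3)=135/8
row 3: denom=4−1·3/16=61/16; d'=(-72−1·135/8)/(61/16)=-1422/61
row 4: denom=4−1·16/61=228/61; d'=(36−1·-1422/61)/(228/61)=603/38
back: M4=603/38
back: M3=-1422/61−16/61·603/38=-522/19
back: M2=135/8−3/16·-522/19=837/38
back: M1=-12−1/3·837/38=-735/38
M: M0=0, M1=-735/38, M2=837/38, M3=-522/19, M4=603/38, M5=0
seg 0: a=-3, c=M0/2=0, d=(M1−M0)/(6·1)=-245/76, b=Δ0−h0·(2M0+M1)/6=853/76
seg 1: a=5, c=M1/2=-735/76, d=(M2−M1)/(6·2)=131/38, b=Δ1−h1·(2M1+M2)/6=59/38
seg 2: a=-3, c=M2/2=837/76, d=(M3−M2)/(6·1)=-33/4, b=Δ2−h2·(2M2+M3)/6=161/38
seg 3: a=4, c=M3/2=-261/19, d=(M4−M3)/(6·1)=549/76, b=Δ3−h3·(2M3+M4)/6=115/76
seg 4: a=-1, c=M4/2=603/76, d=(M5−M4)/(6·1)=-201/76, b=Δ4−h4·(2M4+M5)/6=-163/38
t_q=1/2 → seg 0, τ=1/2; S=-3+853/76·τ+0·τ²+-245/76·τ³=1343/608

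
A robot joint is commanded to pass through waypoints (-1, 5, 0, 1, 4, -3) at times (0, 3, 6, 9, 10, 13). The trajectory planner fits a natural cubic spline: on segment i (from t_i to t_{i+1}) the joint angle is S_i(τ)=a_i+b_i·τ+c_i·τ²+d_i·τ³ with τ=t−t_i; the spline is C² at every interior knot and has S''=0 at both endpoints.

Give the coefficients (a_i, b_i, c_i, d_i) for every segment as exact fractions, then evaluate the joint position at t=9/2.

  seg 0: a=-1 b=860/283 c=0 d=-98/849
  seg 1: a=5 b=-22/283 c=-294/283 d=1297/7641
  seg 2: a=0 b=-489/283 c=415/849 d=505/7641
  seg 3: a=1 b=846/283 c=920/849 d=-911/849
  seg 4: a=4 b=1645/849 c=-1813/849 d=1813/7641
S(9/2) = 7061/2264

Δ: Δ0=2, Δ1=-5/3, Δ2=1/3, Δ3=3, Δ4=-7/3
row 1: diag=12, rhs=-22; c'=1/4, d'=-11/6
row 2: denom=12−3·1/4=45/4; d'=(12−3·-11/6)/(45/4)=14/9
row 3: denom=8−3·4/15=36/5; d'=(16−3·14/9)/(36/5)=85/54
row 4: denom=8−1·5/36=283/36; d'=(-32−1·85/54)/(283/36)=-3626/849
back: M4=-3626/849
back: M3=85/54−5/36·-3626/849=1840/849
back: M2=14/9−4/15·1840/849=830/849
back: M1=-11/6−1/4·830/849=-588/283
M: M0=0, M1=-588/283, M2=830/849, M3=1840/849, M4=-3626/849, M5=0
seg 0: a=-1, c=M0/2=0, d=(M1−M0)/(6·3)=-98/849, b=Δ0−h0·(2M0+M1)/6=860/283
seg 1: a=5, c=M1/2=-294/283, d=(M2−M1)/(6·3)=1297/7641, b=Δ1−h1·(2M1+M2)/6=-22/283
seg 2: a=0, c=M2/2=415/849, d=(M3−M2)/(6·3)=505/7641, b=Δ2−h2·(2M2+M3)/6=-489/283
seg 3: a=1, c=M3/2=920/849, d=(M4−M3)/(6·1)=-911/849, b=Δ3−h3·(2M3+M4)/6=846/283
seg 4: a=4, c=M4/2=-1813/849, d=(M5−M4)/(6·3)=1813/7641, b=Δ4−h4·(2M4+M5)/6=1645/849
t_q=9/2 → seg 1, τ=3/2; S=5+-22/283·τ+-294/283·τ²+1297/7641·τ³=7061/2264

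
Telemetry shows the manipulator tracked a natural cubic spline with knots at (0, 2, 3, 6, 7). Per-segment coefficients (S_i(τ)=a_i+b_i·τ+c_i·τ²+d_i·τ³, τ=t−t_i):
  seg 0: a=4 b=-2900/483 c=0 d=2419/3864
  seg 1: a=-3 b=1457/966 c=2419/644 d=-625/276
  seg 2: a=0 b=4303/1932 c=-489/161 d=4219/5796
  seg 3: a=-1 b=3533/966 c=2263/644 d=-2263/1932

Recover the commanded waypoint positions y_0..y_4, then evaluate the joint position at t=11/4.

y_0=4 y_1=-3 y_2=0 y_3=-1 y_4=5
S(11/4) = -29315/41216

y_0 = S_0(0) = a_0 = 4
y_1 = S_1(0) = a_1 = -3
y_2 = S_2(0) = a_2 = 0
y_3 = S_3(0) = a_3 = -1
y_4 = S_3(1) = 5
t_q=11/4 is in segment 1 (τ=3/4); S_1(τ)=-29315/41216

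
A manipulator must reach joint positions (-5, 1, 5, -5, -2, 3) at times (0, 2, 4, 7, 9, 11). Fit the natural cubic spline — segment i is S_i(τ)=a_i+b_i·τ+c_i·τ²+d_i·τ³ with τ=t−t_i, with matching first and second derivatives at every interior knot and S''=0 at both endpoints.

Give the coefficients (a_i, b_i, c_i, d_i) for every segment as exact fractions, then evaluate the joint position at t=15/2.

  seg 0: a=-5 b=5593/1950 c=0 d=257/7800
  seg 1: a=1 b=3182/975 c=257/1300 d=-647/1560
  seg 2: a=5 b=-1799/1950 c=-1489/650 d=58/117
  seg 3: a=-5 b=-2501/1950 c=1411/650 d=-76/195
  seg 4: a=-2 b=5311/1950 c=-109/650 d=109/3900
S(15/2) = -13383/2600

Δ: Δ0=3, Δ1=2, Δ2=-10/3, Δ3=3/2, Δ4=5/2
row 1: diag=8, rhs=-6; c'=1/4, d'=-3/4
row 2: denom=10−2·1/4=19/2; d'=(-32−2·-3/4)/(19/2)=-61/19
row 3: denom=10−3·6/19=172/19; d'=(29−3·-61/19)/(172/19)=367/86
row 4: denom=8−2·19/86=325/43; d'=(6−2·367/86)/(325/43)=-109/325
back: M4=-109/325
back: M3=367/86−19/86·-109/325=1411/325
back: M2=-61/19−6/19·1411/325=-1489/325
back: M1=-3/4−1/4·-1489/325=257/650
M: M0=0, M1=257/650, M2=-1489/325, M3=1411/325, M4=-109/325, M5=0
seg 0: a=-5, c=M0/2=0, d=(M1−M0)/(6·2)=257/7800, b=Δ0−h0·(2M0+M1)/6=5593/1950
seg 1: a=1, c=M1/2=257/1300, d=(M2−M1)/(6·2)=-647/1560, b=Δ1−h1·(2M1+M2)/6=3182/975
seg 2: a=5, c=M2/2=-1489/650, d=(M3−M2)/(6·3)=58/117, b=Δ2−h2·(2M2+M3)/6=-1799/1950
seg 3: a=-5, c=M3/2=1411/650, d=(M4−M3)/(6·2)=-76/195, b=Δ3−h3·(2M3+M4)/6=-2501/1950
seg 4: a=-2, c=M4/2=-109/650, d=(M5−M4)/(6·2)=109/3900, b=Δ4−h4·(2M4+M5)/6=5311/1950
t_q=15/2 → seg 3, τ=1/2; S=-5+-2501/1950·τ+1411/650·τ²+-76/195·τ³=-13383/2600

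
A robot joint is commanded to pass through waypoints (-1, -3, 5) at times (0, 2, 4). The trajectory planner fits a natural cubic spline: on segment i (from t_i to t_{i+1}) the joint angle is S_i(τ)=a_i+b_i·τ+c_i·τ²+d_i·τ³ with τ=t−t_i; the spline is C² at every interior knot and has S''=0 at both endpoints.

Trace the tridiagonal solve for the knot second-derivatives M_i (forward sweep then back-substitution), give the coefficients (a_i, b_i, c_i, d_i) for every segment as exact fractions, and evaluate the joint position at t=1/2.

Δ: Δ0=-1, Δ1=4
row 1: diag=8, rhs=30; c'=1/4, d'=15/4
back: M1=15/4
M: M0=0, M1=15/4, M2=0
seg 0: a=-1, c=M0/2=0, d=(M1−M0)/(6·2)=5/16, b=Δ0−h0·(2M0+M1)/6=-9/4
seg 1: a=-3, c=M1/2=15/8, d=(M2−M1)/(6·2)=-5/16, b=Δ1−h1·(2M1+M2)/6=3/2
t_q=1/2 → seg 0, τ=1/2; S=-1+-9/4·τ+0·τ²+5/16·τ³=-267/128

  seg 0: a=-1 b=-9/4 c=0 d=5/16
  seg 1: a=-3 b=3/2 c=15/8 d=-5/16
S(1/2) = -267/128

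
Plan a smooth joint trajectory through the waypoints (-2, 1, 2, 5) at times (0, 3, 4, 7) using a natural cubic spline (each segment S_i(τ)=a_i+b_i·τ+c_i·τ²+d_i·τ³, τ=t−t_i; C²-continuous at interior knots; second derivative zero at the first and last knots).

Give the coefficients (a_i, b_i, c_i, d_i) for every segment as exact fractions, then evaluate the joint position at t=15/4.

Δ: Δ0=1, Δ1=1, Δ2=1
row 1: diag=8, rhs=0; c'=1/8, d'=0
row 2: denom=8−1·1/8=63/8; d'=(0−1·0)/(63/8)=0
back: M2=0
back: M1=0−1/8·0=0
M: M0=0, M1=0, M2=0, M3=0
seg 0: a=-2, c=M0/2=0, d=(M1−M0)/(6·3)=0, b=Δ0−h0·(2M0+M1)/6=1
seg 1: a=1, c=M1/2=0, d=(M2−M1)/(6·1)=0, b=Δ1−h1·(2M1+M2)/6=1
seg 2: a=2, c=M2/2=0, d=(M3−M2)/(6·3)=0, b=Δ2−h2·(2M2+M3)/6=1
t_q=15/4 → seg 1, τ=3/4; S=1+1·τ+0·τ²+0·τ³=7/4

  seg 0: a=-2 b=1 c=0 d=0
  seg 1: a=1 b=1 c=0 d=0
  seg 2: a=2 b=1 c=0 d=0
S(15/4) = 7/4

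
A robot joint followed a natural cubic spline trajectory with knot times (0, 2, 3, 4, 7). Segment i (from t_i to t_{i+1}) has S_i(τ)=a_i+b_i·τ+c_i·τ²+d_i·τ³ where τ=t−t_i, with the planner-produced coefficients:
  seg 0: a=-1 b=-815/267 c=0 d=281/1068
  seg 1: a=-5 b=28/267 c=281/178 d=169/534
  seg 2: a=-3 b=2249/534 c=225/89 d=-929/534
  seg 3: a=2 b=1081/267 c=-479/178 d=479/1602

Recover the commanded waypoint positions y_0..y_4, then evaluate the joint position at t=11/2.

y_0=-1 y_1=-5 y_2=-3 y_3=2 y_4=-2
S(11/2) = 4311/1424

y_0 = S_0(0) = a_0 = -1
y_1 = S_1(0) = a_1 = -5
y_2 = S_2(0) = a_2 = -3
y_3 = S_3(0) = a_3 = 2
y_4 = S_3(3) = -2
t_q=11/2 is in segment 3 (τ=3/2); S_3(τ)=4311/1424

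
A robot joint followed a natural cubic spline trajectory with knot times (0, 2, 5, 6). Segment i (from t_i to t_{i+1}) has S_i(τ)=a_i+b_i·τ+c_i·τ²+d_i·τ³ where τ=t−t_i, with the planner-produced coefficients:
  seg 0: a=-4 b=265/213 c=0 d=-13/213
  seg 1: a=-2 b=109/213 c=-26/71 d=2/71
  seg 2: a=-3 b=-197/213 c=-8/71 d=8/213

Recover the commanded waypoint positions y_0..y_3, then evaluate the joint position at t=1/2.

y_0 = S_0(0) = a_0 = -4
y_1 = S_1(0) = a_1 = -2
y_2 = S_2(0) = a_2 = -3
y_3 = S_2(1) = -4
t_q=1/2 is in segment 0 (τ=1/2); S_0(τ)=-1923/568

y_0=-4 y_1=-2 y_2=-3 y_3=-4
S(1/2) = -1923/568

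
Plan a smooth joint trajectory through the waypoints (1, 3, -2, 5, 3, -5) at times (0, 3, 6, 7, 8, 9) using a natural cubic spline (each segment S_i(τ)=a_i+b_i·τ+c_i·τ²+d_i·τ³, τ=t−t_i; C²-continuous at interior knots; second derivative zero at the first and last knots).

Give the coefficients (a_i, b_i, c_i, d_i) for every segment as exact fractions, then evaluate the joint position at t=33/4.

Δ: Δ0=2/3, Δ1=-5/3, Δ2=7, Δ3=-2, Δ4=-8
row 1: diag=12, rhs=-14; c'=1/4, d'=-7/6
row 2: denom=8−3·1/4=29/4; d'=(52−3·-7/6)/(29/4)=222/29
row 3: denom=4−1·4/29=112/29; d'=(-54−1·222/29)/(112/29)=-447/28
row 4: denom=4−1·29/112=419/112; d'=(-36−1·-447/28)/(419/112)=-2244/419
back: M4=-2244/419
back: M3=-447/28−29/112·-2244/419=-6108/419
back: M2=222/29−4/29·-6108/419=4050/419
back: M1=-7/6−1/4·4050/419=-4504/1257
M: M0=0, M1=-4504/1257, M2=4050/419, M3=-6108/419, M4=-2244/419, M5=0
seg 0: a=1, c=M0/2=0, d=(M1−M0)/(6·3)=-2252/11313, b=Δ0−h0·(2M0+M1)/6=1030/419
seg 1: a=3, c=M1/2=-2252/1257, d=(M2−M1)/(6·3)=8327/11313, b=Δ1−h1·(2M1+M2)/6=-1222/419
seg 2: a=-2, c=M2/2=2025/419, d=(M3−M2)/(6·1)=-1693/419, b=Δ2−h2·(2M2+M3)/6=2601/419
seg 3: a=5, c=M3/2=-3054/419, d=(M4−M3)/(6·1)=644/419, b=Δ3−h3·(2M3+M4)/6=1572/419
seg 4: a=3, c=M4/2=-1122/419, d=(M5−M4)/(6·1)=374/419, b=Δ4−h4·(2M4+M5)/6=-2604/419
t_q=33/4 → seg 4, τ=1/4; S=3+-2604/419·τ+-1122/419·τ²+374/419·τ³=17335/13408

  seg 0: a=1 b=1030/419 c=0 d=-2252/11313
  seg 1: a=3 b=-1222/419 c=-2252/1257 d=8327/11313
  seg 2: a=-2 b=2601/419 c=2025/419 d=-1693/419
  seg 3: a=5 b=1572/419 c=-3054/419 d=644/419
  seg 4: a=3 b=-2604/419 c=-1122/419 d=374/419
S(33/4) = 17335/13408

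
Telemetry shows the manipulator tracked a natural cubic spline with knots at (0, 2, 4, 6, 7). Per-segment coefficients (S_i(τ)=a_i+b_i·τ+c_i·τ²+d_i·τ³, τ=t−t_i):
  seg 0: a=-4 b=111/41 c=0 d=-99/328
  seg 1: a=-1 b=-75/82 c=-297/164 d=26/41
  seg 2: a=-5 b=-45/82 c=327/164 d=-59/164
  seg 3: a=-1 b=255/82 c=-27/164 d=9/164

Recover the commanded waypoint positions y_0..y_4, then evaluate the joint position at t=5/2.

y_0=-4 y_1=-1 y_2=-5 y_3=-1 y_4=2
S(5/2) = -1201/656

y_0 = S_0(0) = a_0 = -4
y_1 = S_1(0) = a_1 = -1
y_2 = S_2(0) = a_2 = -5
y_3 = S_3(0) = a_3 = -1
y_4 = S_3(1) = 2
t_q=5/2 is in segment 1 (τ=1/2); S_1(τ)=-1201/656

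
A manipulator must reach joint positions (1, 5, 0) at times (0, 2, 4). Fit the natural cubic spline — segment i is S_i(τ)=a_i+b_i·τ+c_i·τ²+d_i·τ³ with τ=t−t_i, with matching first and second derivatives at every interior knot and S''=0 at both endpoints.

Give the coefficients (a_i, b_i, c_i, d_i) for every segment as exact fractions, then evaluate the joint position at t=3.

Δ: Δ0=2, Δ1=-5/2
row 1: diag=8, rhs=-27; c'=1/4, d'=-27/8
back: M1=-27/8
M: M0=0, M1=-27/8, M2=0
seg 0: a=1, c=M0/2=0, d=(M1−M0)/(6·2)=-9/32, b=Δ0−h0·(2M0+M1)/6=25/8
seg 1: a=5, c=M1/2=-27/16, d=(M2−M1)/(6·2)=9/32, b=Δ1−h1·(2M1+M2)/6=-1/4
t_q=3 → seg 1, τ=1; S=5+-1/4·τ+-27/16·τ²+9/32·τ³=107/32

  seg 0: a=1 b=25/8 c=0 d=-9/32
  seg 1: a=5 b=-1/4 c=-27/16 d=9/32
S(3) = 107/32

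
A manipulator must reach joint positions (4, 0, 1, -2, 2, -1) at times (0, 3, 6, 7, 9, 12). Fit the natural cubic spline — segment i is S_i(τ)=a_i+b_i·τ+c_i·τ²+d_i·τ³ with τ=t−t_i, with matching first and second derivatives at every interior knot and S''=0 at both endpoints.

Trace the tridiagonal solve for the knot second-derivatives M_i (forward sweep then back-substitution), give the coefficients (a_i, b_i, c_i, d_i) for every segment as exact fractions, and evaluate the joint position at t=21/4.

  seg 0: a=4 b=-595/264 c=0 d=9/88
  seg 1: a=0 b=67/132 c=81/88 d=-775/2376
  seg 2: a=1 b=-733/264 c=-133/66 d=43/24
  seg 3: a=-2 b=-63/44 c=887/264 d=-217/264
  seg 4: a=2 b=283/132 c=-415/264 d=415/2376
S(21/4) = 11751/5632

Δ: Δ0=-4/3, Δ1=1/3, Δ2=-3, Δ3=2, Δ4=-1
row 1: diag=12, rhs=10; c'=1/4, d'=5/6
row 2: denom=8−3·1/4=29/4; d'=(-20−3·5/6)/(29/4)=-90/29
row 3: denom=6−1·4/29=170/29; d'=(30−1·-90/29)/(170/29)=96/17
row 4: denom=10−2·29/85=792/85; d'=(-18−2·96/17)/(792/85)=-415/132
back: M4=-415/132
back: M3=96/17−29/85·-415/132=887/132
back: M2=-90/29−4/29·887/132=-133/33
back: M1=5/6−1/4·-133/33=81/44
M: M0=0, M1=81/44, M2=-133/33, M3=887/132, M4=-415/132, M5=0
seg 0: a=4, c=M0/2=0, d=(M1−M0)/(6·3)=9/88, b=Δ0−h0·(2M0+M1)/6=-595/264
seg 1: a=0, c=M1/2=81/88, d=(M2−M1)/(6·3)=-775/2376, b=Δ1−h1·(2M1+M2)/6=67/132
seg 2: a=1, c=M2/2=-133/66, d=(M3−M2)/(6·1)=43/24, b=Δ2−h2·(2M2+M3)/6=-733/264
seg 3: a=-2, c=M3/2=887/264, d=(M4−M3)/(6·2)=-217/264, b=Δ3−h3·(2M3+M4)/6=-63/44
seg 4: a=2, c=M4/2=-415/264, d=(M5−M4)/(6·3)=415/2376, b=Δ4−h4·(2M4+M5)/6=283/132
t_q=21/4 → seg 1, τ=9/4; S=0+67/132·τ+81/88·τ²+-775/2376·τ³=11751/5632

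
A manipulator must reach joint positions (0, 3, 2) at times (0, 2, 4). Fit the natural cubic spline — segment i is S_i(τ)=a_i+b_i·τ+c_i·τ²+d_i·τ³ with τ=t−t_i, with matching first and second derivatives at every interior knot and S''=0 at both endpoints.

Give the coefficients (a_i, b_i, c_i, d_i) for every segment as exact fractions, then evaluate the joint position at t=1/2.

Δ: Δ0=3/2, Δ1=-1/2
row 1: diag=8, rhs=-12; c'=1/4, d'=-3/2
back: M1=-3/2
M: M0=0, M1=-3/2, M2=0
seg 0: a=0, c=M0/2=0, d=(M1−M0)/(6·2)=-1/8, b=Δ0−h0·(2M0+M1)/6=2
seg 1: a=3, c=M1/2=-3/4, d=(M2−M1)/(6·2)=1/8, b=Δ1−h1·(2M1+M2)/6=1/2
t_q=1/2 → seg 0, τ=1/2; S=0+2·τ+0·τ²+-1/8·τ³=63/64

  seg 0: a=0 b=2 c=0 d=-1/8
  seg 1: a=3 b=1/2 c=-3/4 d=1/8
S(1/2) = 63/64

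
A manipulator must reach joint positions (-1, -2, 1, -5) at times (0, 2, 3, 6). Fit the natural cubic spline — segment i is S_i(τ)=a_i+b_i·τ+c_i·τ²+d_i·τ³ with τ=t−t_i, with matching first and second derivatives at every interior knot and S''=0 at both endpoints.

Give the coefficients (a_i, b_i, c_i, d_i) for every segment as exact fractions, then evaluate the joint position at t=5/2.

  seg 0: a=-1 b=-179/94 c=0 d=33/94
  seg 1: a=-2 b=217/94 c=99/47 d=-133/94
  seg 2: a=1 b=107/47 c=-201/94 d=67/282
S(5/2) = -373/752

Δ: Δ0=-1/2, Δ1=3, Δ2=-2
row 1: diag=6, rhs=21; c'=1/6, d'=7/2
row 2: denom=8−1·1/6=47/6; d'=(-30−1·7/2)/(47/6)=-201/47
back: M2=-201/47
back: M1=7/2−1/6·-201/47=198/47
M: M0=0, M1=198/47, M2=-201/47, M3=0
seg 0: a=-1, c=M0/2=0, d=(M1−M0)/(6·2)=33/94, b=Δ0−h0·(2M0+M1)/6=-179/94
seg 1: a=-2, c=M1/2=99/47, d=(M2−M1)/(6·1)=-133/94, b=Δ1−h1·(2M1+M2)/6=217/94
seg 2: a=1, c=M2/2=-201/94, d=(M3−M2)/(6·3)=67/282, b=Δ2−h2·(2M2+M3)/6=107/47
t_q=5/2 → seg 1, τ=1/2; S=-2+217/94·τ+99/47·τ²+-133/94·τ³=-373/752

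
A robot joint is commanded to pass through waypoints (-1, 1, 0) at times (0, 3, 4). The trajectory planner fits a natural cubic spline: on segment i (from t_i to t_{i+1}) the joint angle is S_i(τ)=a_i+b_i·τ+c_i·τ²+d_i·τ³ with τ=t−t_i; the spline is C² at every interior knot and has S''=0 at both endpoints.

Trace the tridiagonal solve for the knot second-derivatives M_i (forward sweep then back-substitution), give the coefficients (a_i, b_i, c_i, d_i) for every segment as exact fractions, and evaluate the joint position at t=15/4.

Δ: Δ0=2/3, Δ1=-1
row 1: diag=8, rhs=-10; c'=1/8, d'=-5/4
back: M1=-5/4
M: M0=0, M1=-5/4, M2=0
seg 0: a=-1, c=M0/2=0, d=(M1−M0)/(6·3)=-5/72, b=Δ0−h0·(2M0+M1)/6=31/24
seg 1: a=1, c=M1/2=-5/8, d=(M2−M1)/(6·1)=5/24, b=Δ1−h1·(2M1+M2)/6=-7/12
t_q=15/4 → seg 1, τ=3/4; S=1+-7/12·τ+-5/8·τ²+5/24·τ³=153/512

  seg 0: a=-1 b=31/24 c=0 d=-5/72
  seg 1: a=1 b=-7/12 c=-5/8 d=5/24
S(15/4) = 153/512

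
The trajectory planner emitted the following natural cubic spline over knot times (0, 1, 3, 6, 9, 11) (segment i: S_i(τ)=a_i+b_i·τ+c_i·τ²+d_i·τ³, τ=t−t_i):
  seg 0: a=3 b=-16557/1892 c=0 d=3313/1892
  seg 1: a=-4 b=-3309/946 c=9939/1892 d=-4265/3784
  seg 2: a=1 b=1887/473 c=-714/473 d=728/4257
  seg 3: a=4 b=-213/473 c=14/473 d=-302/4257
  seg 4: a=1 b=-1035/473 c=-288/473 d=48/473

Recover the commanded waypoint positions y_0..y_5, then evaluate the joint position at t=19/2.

y_0 = S_0(0) = a_0 = 3
y_1 = S_1(0) = a_1 = -4
y_2 = S_2(0) = a_2 = 1
y_3 = S_3(0) = a_3 = 4
y_4 = S_4(0) = a_4 = 1
y_5 = S_4(2) = -5
t_q=19/2 is in segment 4 (τ=1/2); S_4(τ)=-221/946

y_0=3 y_1=-4 y_2=1 y_3=4 y_4=1 y_5=-5
S(19/2) = -221/946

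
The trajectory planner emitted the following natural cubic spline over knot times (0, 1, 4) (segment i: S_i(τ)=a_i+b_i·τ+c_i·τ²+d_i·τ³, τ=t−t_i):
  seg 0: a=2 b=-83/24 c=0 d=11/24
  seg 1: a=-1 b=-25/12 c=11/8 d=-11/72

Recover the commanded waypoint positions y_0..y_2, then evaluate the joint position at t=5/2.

y_0=2 y_1=-1 y_2=1
S(5/2) = -99/64

y_0 = S_0(0) = a_0 = 2
y_1 = S_1(0) = a_1 = -1
y_2 = S_1(3) = 1
t_q=5/2 is in segment 1 (τ=3/2); S_1(τ)=-99/64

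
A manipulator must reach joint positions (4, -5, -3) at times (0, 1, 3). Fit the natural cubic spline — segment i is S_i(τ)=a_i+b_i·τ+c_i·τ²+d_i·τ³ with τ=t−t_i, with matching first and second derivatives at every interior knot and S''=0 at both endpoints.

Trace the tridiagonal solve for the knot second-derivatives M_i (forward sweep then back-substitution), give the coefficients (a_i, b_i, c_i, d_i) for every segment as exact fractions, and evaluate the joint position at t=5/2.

  seg 0: a=4 b=-32/3 c=0 d=5/3
  seg 1: a=-5 b=-17/3 c=5 d=-5/6
S(5/2) = -81/16

Δ: Δ0=-9, Δ1=1
row 1: diag=6, rhs=60; c'=1/3, d'=10
back: M1=10
M: M0=0, M1=10, M2=0
seg 0: a=4, c=M0/2=0, d=(M1−M0)/(6·1)=5/3, b=Δ0−h0·(2M0+M1)/6=-32/3
seg 1: a=-5, c=M1/2=5, d=(M2−M1)/(6·2)=-5/6, b=Δ1−h1·(2M1+M2)/6=-17/3
t_q=5/2 → seg 1, τ=3/2; S=-5+-17/3·τ+5·τ²+-5/6·τ³=-81/16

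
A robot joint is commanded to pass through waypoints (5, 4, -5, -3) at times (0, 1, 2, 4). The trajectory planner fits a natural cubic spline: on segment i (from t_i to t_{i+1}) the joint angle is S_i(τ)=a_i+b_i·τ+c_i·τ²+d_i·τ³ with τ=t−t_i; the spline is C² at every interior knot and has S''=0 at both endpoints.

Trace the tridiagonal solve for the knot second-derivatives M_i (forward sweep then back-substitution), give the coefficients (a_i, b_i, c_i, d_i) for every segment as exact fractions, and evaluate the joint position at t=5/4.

Δ: Δ0=-1, Δ1=-9, Δ2=1
row 1: diag=4, rhs=-48; c'=1/4, d'=-12
row 2: denom=6−1·1/4=23/4; d'=(60−1·-12)/(23/4)=288/23
back: M2=288/23
back: M1=-12−1/4·288/23=-348/23
M: M0=0, M1=-348/23, M2=288/23, M3=0
seg 0: a=5, c=M0/2=0, d=(M1−M0)/(6·1)=-58/23, b=Δ0−h0·(2M0+M1)/6=35/23
seg 1: a=4, c=M1/2=-174/23, d=(M2−M1)/(6·1)=106/23, b=Δ1−h1·(2M1+M2)/6=-139/23
seg 2: a=-5, c=M2/2=144/23, d=(M3−M2)/(6·2)=-24/23, b=Δ2−h2·(2M2+M3)/6=-169/23
t_q=5/4 → seg 1, τ=1/4; S=4+-139/23·τ+-174/23·τ²+106/23·τ³=1537/736

  seg 0: a=5 b=35/23 c=0 d=-58/23
  seg 1: a=4 b=-139/23 c=-174/23 d=106/23
  seg 2: a=-5 b=-169/23 c=144/23 d=-24/23
S(5/4) = 1537/736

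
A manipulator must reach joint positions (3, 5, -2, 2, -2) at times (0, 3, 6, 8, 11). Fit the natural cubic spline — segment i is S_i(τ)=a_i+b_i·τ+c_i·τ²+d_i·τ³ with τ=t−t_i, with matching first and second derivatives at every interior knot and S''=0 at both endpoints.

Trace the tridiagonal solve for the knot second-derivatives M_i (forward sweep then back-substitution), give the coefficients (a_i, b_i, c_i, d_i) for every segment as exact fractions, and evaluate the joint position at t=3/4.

  seg 0: a=3 b=337/177 c=0 d=-73/531
  seg 1: a=5 b=-320/177 c=-73/59 d=188/531
  seg 2: a=-2 b=58/177 c=115/59 d=-197/354
  seg 3: a=2 b=256/177 c=-82/59 d=82/531
S(3/4) = 16501/3776

Δ: Δ0=2/3, Δ1=-7/3, Δ2=2, Δ3=-4/3
row 1: diag=12, rhs=-18; c'=1/4, d'=-3/2
row 2: denom=10−3·1/4=37/4; d'=(26−3·-3/2)/(37/4)=122/37
row 3: denom=10−2·8/37=354/37; d'=(-20−2·122/37)/(354/37)=-164/59
back: M3=-164/59
back: M2=122/37−8/37·-164/59=230/59
back: M1=-3/2−1/4·230/59=-146/59
M: M0=0, M1=-146/59, M2=230/59, M3=-164/59, M4=0
seg 0: a=3, c=M0/2=0, d=(M1−M0)/(6·3)=-73/531, b=Δ0−h0·(2M0+M1)/6=337/177
seg 1: a=5, c=M1/2=-73/59, d=(M2−M1)/(6·3)=188/531, b=Δ1−h1·(2M1+M2)/6=-320/177
seg 2: a=-2, c=M2/2=115/59, d=(M3−M2)/(6·2)=-197/354, b=Δ2−h2·(2M2+M3)/6=58/177
seg 3: a=2, c=M3/2=-82/59, d=(M4−M3)/(6·3)=82/531, b=Δ3−h3·(2M3+M4)/6=256/177
t_q=3/4 → seg 0, τ=3/4; S=3+337/177·τ+0·τ²+-73/531·τ³=16501/3776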